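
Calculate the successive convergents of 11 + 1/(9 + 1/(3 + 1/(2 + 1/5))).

Using the convergent recurrence p_i = a_i*p_{i-1} + p_{i-2}, q_i = a_i*q_{i-1} + q_{i-2} with p_{-2}=0, p_{-1}=1, q_{-2}=1, q_{-1}=0:
  i=0: a_0=11, p_0 = 11*1 + 0 = 11, q_0 = 11*0 + 1 = 1.
  i=1: a_1=9, p_1 = 9*11 + 1 = 100, q_1 = 9*1 + 0 = 9.
  i=2: a_2=3, p_2 = 3*100 + 11 = 311, q_2 = 3*9 + 1 = 28.
  i=3: a_3=2, p_3 = 2*311 + 100 = 722, q_3 = 2*28 + 9 = 65.
  i=4: a_4=5, p_4 = 5*722 + 311 = 3921, q_4 = 5*65 + 28 = 353.

11/1, 100/9, 311/28, 722/65, 3921/353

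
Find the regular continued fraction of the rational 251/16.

[15; 1, 2, 5]

Run the Euclidean algorithm on 251 and 16; the successive quotients are the partial quotients a_0, a_1, ... (each step inverts the fractional part left over by the previous one):
  251 = 15*16 + 11, so a_0 = 15.
  16 = 1*11 + 5, so a_1 = 1.
  11 = 2*5 + 1, so a_2 = 2.
  5 = 5*1 + 0, so a_3 = 5.
The remainder reaches 0 after 4 divisions, so the expansion has 4 partial quotients, read off in order.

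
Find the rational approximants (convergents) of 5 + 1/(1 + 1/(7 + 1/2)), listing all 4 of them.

5/1, 6/1, 47/8, 100/17

Using the convergent recurrence p_i = a_i*p_{i-1} + p_{i-2}, q_i = a_i*q_{i-1} + q_{i-2} with p_{-2}=0, p_{-1}=1, q_{-2}=1, q_{-1}=0:
  i=0: a_0=5, p_0 = 5*1 + 0 = 5, q_0 = 5*0 + 1 = 1.
  i=1: a_1=1, p_1 = 1*5 + 1 = 6, q_1 = 1*1 + 0 = 1.
  i=2: a_2=7, p_2 = 7*6 + 5 = 47, q_2 = 7*1 + 1 = 8.
  i=3: a_3=2, p_3 = 2*47 + 6 = 100, q_3 = 2*8 + 1 = 17.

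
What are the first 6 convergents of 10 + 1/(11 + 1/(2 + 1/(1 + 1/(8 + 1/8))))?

10/1, 111/11, 232/23, 343/34, 2976/295, 24151/2394

Using the convergent recurrence p_i = a_i*p_{i-1} + p_{i-2}, q_i = a_i*q_{i-1} + q_{i-2} with p_{-2}=0, p_{-1}=1, q_{-2}=1, q_{-1}=0:
  i=0: a_0=10, p_0 = 10*1 + 0 = 10, q_0 = 10*0 + 1 = 1.
  i=1: a_1=11, p_1 = 11*10 + 1 = 111, q_1 = 11*1 + 0 = 11.
  i=2: a_2=2, p_2 = 2*111 + 10 = 232, q_2 = 2*11 + 1 = 23.
  i=3: a_3=1, p_3 = 1*232 + 111 = 343, q_3 = 1*23 + 11 = 34.
  i=4: a_4=8, p_4 = 8*343 + 232 = 2976, q_4 = 8*34 + 23 = 295.
  i=5: a_5=8, p_5 = 8*2976 + 343 = 24151, q_5 = 8*295 + 34 = 2394.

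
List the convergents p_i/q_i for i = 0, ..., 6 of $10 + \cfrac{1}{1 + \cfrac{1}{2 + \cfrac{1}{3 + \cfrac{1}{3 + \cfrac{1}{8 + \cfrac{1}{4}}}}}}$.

Using the convergent recurrence p_i = a_i*p_{i-1} + p_{i-2}, q_i = a_i*q_{i-1} + q_{i-2} with p_{-2}=0, p_{-1}=1, q_{-2}=1, q_{-1}=0:
  i=0: a_0=10, p_0 = 10*1 + 0 = 10, q_0 = 10*0 + 1 = 1.
  i=1: a_1=1, p_1 = 1*10 + 1 = 11, q_1 = 1*1 + 0 = 1.
  i=2: a_2=2, p_2 = 2*11 + 10 = 32, q_2 = 2*1 + 1 = 3.
  i=3: a_3=3, p_3 = 3*32 + 11 = 107, q_3 = 3*3 + 1 = 10.
  i=4: a_4=3, p_4 = 3*107 + 32 = 353, q_4 = 3*10 + 3 = 33.
  i=5: a_5=8, p_5 = 8*353 + 107 = 2931, q_5 = 8*33 + 10 = 274.
  i=6: a_6=4, p_6 = 4*2931 + 353 = 12077, q_6 = 4*274 + 33 = 1129.

10/1, 11/1, 32/3, 107/10, 353/33, 2931/274, 12077/1129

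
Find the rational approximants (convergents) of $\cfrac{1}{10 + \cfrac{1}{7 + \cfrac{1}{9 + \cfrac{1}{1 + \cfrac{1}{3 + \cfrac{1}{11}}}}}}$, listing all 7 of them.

Using the convergent recurrence p_i = a_i*p_{i-1} + p_{i-2}, q_i = a_i*q_{i-1} + q_{i-2} with p_{-2}=0, p_{-1}=1, q_{-2}=1, q_{-1}=0:
  i=0: a_0=0, p_0 = 0*1 + 0 = 0, q_0 = 0*0 + 1 = 1.
  i=1: a_1=10, p_1 = 10*0 + 1 = 1, q_1 = 10*1 + 0 = 10.
  i=2: a_2=7, p_2 = 7*1 + 0 = 7, q_2 = 7*10 + 1 = 71.
  i=3: a_3=9, p_3 = 9*7 + 1 = 64, q_3 = 9*71 + 10 = 649.
  i=4: a_4=1, p_4 = 1*64 + 7 = 71, q_4 = 1*649 + 71 = 720.
  i=5: a_5=3, p_5 = 3*71 + 64 = 277, q_5 = 3*720 + 649 = 2809.
  i=6: a_6=11, p_6 = 11*277 + 71 = 3118, q_6 = 11*2809 + 720 = 31619.

0/1, 1/10, 7/71, 64/649, 71/720, 277/2809, 3118/31619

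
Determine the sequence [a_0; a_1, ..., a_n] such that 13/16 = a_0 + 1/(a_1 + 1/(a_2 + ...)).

Run the Euclidean algorithm on 13 and 16; the successive quotients are the partial quotients a_0, a_1, ... (each step inverts the fractional part left over by the previous one):
  13 = 0*16 + 13, so a_0 = 0.
  16 = 1*13 + 3, so a_1 = 1.
  13 = 4*3 + 1, so a_2 = 4.
  3 = 3*1 + 0, so a_3 = 3.
The remainder reaches 0 after 4 divisions, so the expansion has 4 partial quotients, read off in order.

[0; 1, 4, 3]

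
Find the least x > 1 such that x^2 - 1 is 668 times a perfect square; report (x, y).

(x, y) = (56447, 2184)

First expand sqrt(668) as a continued fraction. With x_i = (sqrt(668) + m_i)/d_i and (m_0, d_0) = (0, 1): a_0 = floor(sqrt(668)) = 25, since 25^2 = 625 <= 668 < 676 = 26^2.
Iterate m_{i+1} = d_i*a_i - m_i, d_{i+1} = (668 - m_{i+1}^2)/d_i, a_{i+1} = floor((a_0 + m_{i+1})/d_{i+1}):
  m_1 = 1*25 - 0 = 25, d_1 = (668 - 25^2)/1 = 43/1 = 43, a_1 = floor((25 + 25)/43) = 1.
  m_2 = 43*1 - 25 = 18, d_2 = (668 - 18^2)/43 = 344/43 = 8, a_2 = floor((25 + 18)/8) = 5.
  m_3 = 8*5 - 18 = 22, d_3 = (668 - 22^2)/8 = 184/8 = 23, a_3 = floor((25 + 22)/23) = 2.
  m_4 = 23*2 - 22 = 24, d_4 = (668 - 24^2)/23 = 92/23 = 4, a_4 = floor((25 + 24)/4) = 12.
  m_5 = 4*12 - 24 = 24, d_5 = (668 - 24^2)/4 = 92/4 = 23, a_5 = floor((25 + 24)/23) = 2.
  m_6 = 23*2 - 24 = 22, d_6 = (668 - 22^2)/23 = 184/23 = 8, a_6 = floor((25 + 22)/8) = 5.
  m_7 = 8*5 - 22 = 18, d_7 = (668 - 18^2)/8 = 344/8 = 43, a_7 = floor((25 + 18)/43) = 1.
  m_8 = 43*1 - 18 = 25, d_8 = (668 - 25^2)/43 = 43/43 = 1, a_8 = floor((25 + 25)/1) = 50.
  m_9 = 1*50 - 25 = 25, d_9 = (668 - 25^2)/1 = 43/1 = 43: (m_9, d_9) = (m_1, d_1) = (25, 43), so from here the quotients repeat a_1, ..., a_8; the period length is 8.
So sqrt(668) = [25; (1, 5, 2, 12, 2, 5, 1, 50)] with period length k = 8.
k is even, so the fundamental solution of x^2 - 668y^2 = 1 is (p_{k-1}, q_{k-1}) = (p_7, q_7); compute convergents through index 7.
Convergents (p_i = a_i*p_{i-1} + p_{i-2}, q_i = a_i*q_{i-1} + q_{i-2} with p_{-2}=0, p_{-1}=1, q_{-2}=1, q_{-1}=0):
  i=0: a_0=25, p_0 = 25*1 + 0 = 25, q_0 = 25*0 + 1 = 1.
  i=1: a_1=1, p_1 = 1*25 + 1 = 26, q_1 = 1*1 + 0 = 1.
  i=2: a_2=5, p_2 = 5*26 + 25 = 155, q_2 = 5*1 + 1 = 6.
  i=3: a_3=2, p_3 = 2*155 + 26 = 336, q_3 = 2*6 + 1 = 13.
  i=4: a_4=12, p_4 = 12*336 + 155 = 4187, q_4 = 12*13 + 6 = 162.
  i=5: a_5=2, p_5 = 2*4187 + 336 = 8710, q_5 = 2*162 + 13 = 337.
  i=6: a_6=5, p_6 = 5*8710 + 4187 = 47737, q_6 = 5*337 + 162 = 1847.
  i=7: a_7=1, p_7 = 1*47737 + 8710 = 56447, q_7 = 1*1847 + 337 = 2184.
Check: 56447^2 - 668*2184^2 = 3186263809 - 3186263808 = 1, so (x, y) = (56447, 2184) solves the equation, and by the theorem it is the least positive solution.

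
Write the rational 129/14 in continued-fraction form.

Run the Euclidean algorithm on 129 and 14; the successive quotients are the partial quotients a_0, a_1, ... (each step inverts the fractional part left over by the previous one):
  129 = 9*14 + 3, so a_0 = 9.
  14 = 4*3 + 2, so a_1 = 4.
  3 = 1*2 + 1, so a_2 = 1.
  2 = 2*1 + 0, so a_3 = 2.
The remainder reaches 0 after 4 divisions, so the expansion has 4 partial quotients, read off in order.

[9; 4, 1, 2]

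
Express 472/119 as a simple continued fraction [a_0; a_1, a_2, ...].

[3; 1, 28, 1, 3]

Run the Euclidean algorithm on 472 and 119; the successive quotients are the partial quotients a_0, a_1, ... (each step inverts the fractional part left over by the previous one):
  472 = 3*119 + 115, so a_0 = 3.
  119 = 1*115 + 4, so a_1 = 1.
  115 = 28*4 + 3, so a_2 = 28.
  4 = 1*3 + 1, so a_3 = 1.
  3 = 3*1 + 0, so a_4 = 3.
The remainder reaches 0 after 5 divisions, so the expansion has 5 partial quotients, read off in order.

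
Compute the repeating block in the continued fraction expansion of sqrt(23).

[4; (1, 3, 1, 8)]

Write x_i = (sqrt(23) + m_i)/d_i with (m_0, d_0) = (0, 1). a_0 = floor(sqrt(23)) = 4, since 4^2 = 16 <= 23 < 25 = 5^2.
Iterate m_{i+1} = d_i*a_i - m_i, d_{i+1} = (23 - m_{i+1}^2)/d_i, a_{i+1} = floor((a_0 + m_{i+1})/d_{i+1}):
  m_1 = 1*4 - 0 = 4, d_1 = (23 - 4^2)/1 = 7/1 = 7, a_1 = floor((4 + 4)/7) = 1.
  m_2 = 7*1 - 4 = 3, d_2 = (23 - 3^2)/7 = 14/7 = 2, a_2 = floor((4 + 3)/2) = 3.
  m_3 = 2*3 - 3 = 3, d_3 = (23 - 3^2)/2 = 14/2 = 7, a_3 = floor((4 + 3)/7) = 1.
  m_4 = 7*1 - 3 = 4, d_4 = (23 - 4^2)/7 = 7/7 = 1, a_4 = floor((4 + 4)/1) = 8.
  m_5 = 1*8 - 4 = 4, d_5 = (23 - 4^2)/1 = 7/1 = 7: (m_5, d_5) = (m_1, d_1) = (4, 7), so from here the quotients repeat a_1, ..., a_4; the period length is 4.
Hence the expansion of sqrt(23) is a_0 = 4 followed by the repeating block 1, 3, 1, 8 (period 4).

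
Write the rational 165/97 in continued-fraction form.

[1; 1, 2, 2, 1, 9]

Run the Euclidean algorithm on 165 and 97; the successive quotients are the partial quotients a_0, a_1, ... (each step inverts the fractional part left over by the previous one):
  165 = 1*97 + 68, so a_0 = 1.
  97 = 1*68 + 29, so a_1 = 1.
  68 = 2*29 + 10, so a_2 = 2.
  29 = 2*10 + 9, so a_3 = 2.
  10 = 1*9 + 1, so a_4 = 1.
  9 = 9*1 + 0, so a_5 = 9.
The remainder reaches 0 after 6 divisions, so the expansion has 6 partial quotients, read off in order.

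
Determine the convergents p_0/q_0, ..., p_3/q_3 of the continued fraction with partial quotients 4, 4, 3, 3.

Using the convergent recurrence p_i = a_i*p_{i-1} + p_{i-2}, q_i = a_i*q_{i-1} + q_{i-2} with p_{-2}=0, p_{-1}=1, q_{-2}=1, q_{-1}=0:
  i=0: a_0=4, p_0 = 4*1 + 0 = 4, q_0 = 4*0 + 1 = 1.
  i=1: a_1=4, p_1 = 4*4 + 1 = 17, q_1 = 4*1 + 0 = 4.
  i=2: a_2=3, p_2 = 3*17 + 4 = 55, q_2 = 3*4 + 1 = 13.
  i=3: a_3=3, p_3 = 3*55 + 17 = 182, q_3 = 3*13 + 4 = 43.

4/1, 17/4, 55/13, 182/43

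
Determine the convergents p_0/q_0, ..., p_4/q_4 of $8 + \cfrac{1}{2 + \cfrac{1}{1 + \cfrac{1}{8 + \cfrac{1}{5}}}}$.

Using the convergent recurrence p_i = a_i*p_{i-1} + p_{i-2}, q_i = a_i*q_{i-1} + q_{i-2} with p_{-2}=0, p_{-1}=1, q_{-2}=1, q_{-1}=0:
  i=0: a_0=8, p_0 = 8*1 + 0 = 8, q_0 = 8*0 + 1 = 1.
  i=1: a_1=2, p_1 = 2*8 + 1 = 17, q_1 = 2*1 + 0 = 2.
  i=2: a_2=1, p_2 = 1*17 + 8 = 25, q_2 = 1*2 + 1 = 3.
  i=3: a_3=8, p_3 = 8*25 + 17 = 217, q_3 = 8*3 + 2 = 26.
  i=4: a_4=5, p_4 = 5*217 + 25 = 1110, q_4 = 5*26 + 3 = 133.

8/1, 17/2, 25/3, 217/26, 1110/133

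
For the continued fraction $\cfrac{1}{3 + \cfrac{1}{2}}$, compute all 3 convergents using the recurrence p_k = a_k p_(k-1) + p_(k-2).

0/1, 1/3, 2/7

Using the convergent recurrence p_i = a_i*p_{i-1} + p_{i-2}, q_i = a_i*q_{i-1} + q_{i-2} with p_{-2}=0, p_{-1}=1, q_{-2}=1, q_{-1}=0:
  i=0: a_0=0, p_0 = 0*1 + 0 = 0, q_0 = 0*0 + 1 = 1.
  i=1: a_1=3, p_1 = 3*0 + 1 = 1, q_1 = 3*1 + 0 = 3.
  i=2: a_2=2, p_2 = 2*1 + 0 = 2, q_2 = 2*3 + 1 = 7.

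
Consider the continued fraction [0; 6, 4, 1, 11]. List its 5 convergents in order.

Using the convergent recurrence p_i = a_i*p_{i-1} + p_{i-2}, q_i = a_i*q_{i-1} + q_{i-2} with p_{-2}=0, p_{-1}=1, q_{-2}=1, q_{-1}=0:
  i=0: a_0=0, p_0 = 0*1 + 0 = 0, q_0 = 0*0 + 1 = 1.
  i=1: a_1=6, p_1 = 6*0 + 1 = 1, q_1 = 6*1 + 0 = 6.
  i=2: a_2=4, p_2 = 4*1 + 0 = 4, q_2 = 4*6 + 1 = 25.
  i=3: a_3=1, p_3 = 1*4 + 1 = 5, q_3 = 1*25 + 6 = 31.
  i=4: a_4=11, p_4 = 11*5 + 4 = 59, q_4 = 11*31 + 25 = 366.

0/1, 1/6, 4/25, 5/31, 59/366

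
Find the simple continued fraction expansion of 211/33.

Run the Euclidean algorithm on 211 and 33; the successive quotients are the partial quotients a_0, a_1, ... (each step inverts the fractional part left over by the previous one):
  211 = 6*33 + 13, so a_0 = 6.
  33 = 2*13 + 7, so a_1 = 2.
  13 = 1*7 + 6, so a_2 = 1.
  7 = 1*6 + 1, so a_3 = 1.
  6 = 6*1 + 0, so a_4 = 6.
The remainder reaches 0 after 5 divisions, so the expansion has 5 partial quotients, read off in order.

[6; 2, 1, 1, 6]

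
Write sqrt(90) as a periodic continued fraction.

[9; (2, 18)]

Write x_i = (sqrt(90) + m_i)/d_i with (m_0, d_0) = (0, 1). a_0 = floor(sqrt(90)) = 9, since 9^2 = 81 <= 90 < 100 = 10^2.
Iterate m_{i+1} = d_i*a_i - m_i, d_{i+1} = (90 - m_{i+1}^2)/d_i, a_{i+1} = floor((a_0 + m_{i+1})/d_{i+1}):
  m_1 = 1*9 - 0 = 9, d_1 = (90 - 9^2)/1 = 9/1 = 9, a_1 = floor((9 + 9)/9) = 2.
  m_2 = 9*2 - 9 = 9, d_2 = (90 - 9^2)/9 = 9/9 = 1, a_2 = floor((9 + 9)/1) = 18.
  m_3 = 1*18 - 9 = 9, d_3 = (90 - 9^2)/1 = 9/1 = 9: (m_3, d_3) = (m_1, d_1) = (9, 9), so from here the quotients repeat a_1, a_2; the period length is 2.
Hence the expansion of sqrt(90) is a_0 = 9 followed by the repeating block 2, 18 (period 2).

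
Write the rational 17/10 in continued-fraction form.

Run the Euclidean algorithm on 17 and 10; the successive quotients are the partial quotients a_0, a_1, ... (each step inverts the fractional part left over by the previous one):
  17 = 1*10 + 7, so a_0 = 1.
  10 = 1*7 + 3, so a_1 = 1.
  7 = 2*3 + 1, so a_2 = 2.
  3 = 3*1 + 0, so a_3 = 3.
The remainder reaches 0 after 4 divisions, so the expansion has 4 partial quotients, read off in order.

[1; 1, 2, 3]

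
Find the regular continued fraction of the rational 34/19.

Run the Euclidean algorithm on 34 and 19; the successive quotients are the partial quotients a_0, a_1, ... (each step inverts the fractional part left over by the previous one):
  34 = 1*19 + 15, so a_0 = 1.
  19 = 1*15 + 4, so a_1 = 1.
  15 = 3*4 + 3, so a_2 = 3.
  4 = 1*3 + 1, so a_3 = 1.
  3 = 3*1 + 0, so a_4 = 3.
The remainder reaches 0 after 5 divisions, so the expansion has 5 partial quotients, read off in order.

[1; 1, 3, 1, 3]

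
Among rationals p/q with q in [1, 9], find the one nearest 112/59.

17/9

Expand x = 112/59 as a continued fraction with the Euclidean algorithm:
  112 = 1*59 + 53, so a_0 = 1.
  59 = 1*53 + 6, so a_1 = 1.
  53 = 8*6 + 5, so a_2 = 8.
  6 = 1*5 + 1, so a_3 = 1.
  5 = 5*1 + 0, so a_4 = 5.
so x = [1; 1, 8, 1, 5].
Convergents (p_i = a_i*p_{i-1} + p_{i-2}, q_i = a_i*q_{i-1} + q_{i-2} with p_{-2}=0, p_{-1}=1, q_{-2}=1, q_{-1}=0), until the denominator exceeds 9:
  i=0: a_0=1, p_0 = 1*1 + 0 = 1, q_0 = 1*0 + 1 = 1.
  i=1: a_1=1, p_1 = 1*1 + 1 = 2, q_1 = 1*1 + 0 = 1.
  i=2: a_2=8, p_2 = 8*2 + 1 = 17, q_2 = 8*1 + 1 = 9.
  i=3: a_3=1, p_3 = 1*17 + 2 = 19, q_3 = 1*9 + 1 = 10.
q_3 = 10 > 9, so the last convergent with denominator <= 9 is p_2/q_2 = 17/9.
The closest fraction with denominator <= 9 is either p_2/q_2 or the intermediate fraction (k*p_2 + p_1)/(k*q_2 + q_1) with the largest k >= 1 whose denominator stays <= 9; these approach x as k grows, and every other convergent or intermediate fraction in range is farther away.
Largest k: floor((9 - q_1)/q_2) = floor((9 - 1)/9) = 0.
Since k = 0, no intermediate fraction beyond p_2/q_2 has denominator <= 9, so the convergent 17/9 is the closest (its error is |112*9 - 17*59|/(59*9) = 5/531).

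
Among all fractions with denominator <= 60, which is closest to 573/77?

320/43

Expand x = 573/77 as a continued fraction with the Euclidean algorithm:
  573 = 7*77 + 34, so a_0 = 7.
  77 = 2*34 + 9, so a_1 = 2.
  34 = 3*9 + 7, so a_2 = 3.
  9 = 1*7 + 2, so a_3 = 1.
  7 = 3*2 + 1, so a_4 = 3.
  2 = 2*1 + 0, so a_5 = 2.
so x = [7; 2, 3, 1, 3, 2].
Convergents (p_i = a_i*p_{i-1} + p_{i-2}, q_i = a_i*q_{i-1} + q_{i-2} with p_{-2}=0, p_{-1}=1, q_{-2}=1, q_{-1}=0), until the denominator exceeds 60:
  i=0: a_0=7, p_0 = 7*1 + 0 = 7, q_0 = 7*0 + 1 = 1.
  i=1: a_1=2, p_1 = 2*7 + 1 = 15, q_1 = 2*1 + 0 = 2.
  i=2: a_2=3, p_2 = 3*15 + 7 = 52, q_2 = 3*2 + 1 = 7.
  i=3: a_3=1, p_3 = 1*52 + 15 = 67, q_3 = 1*7 + 2 = 9.
  i=4: a_4=3, p_4 = 3*67 + 52 = 253, q_4 = 3*9 + 7 = 34.
  i=5: a_5=2, p_5 = 2*253 + 67 = 573, q_5 = 2*34 + 9 = 77.
q_5 = 77 > 60, so the last convergent with denominator <= 60 is p_4/q_4 = 253/34.
The closest fraction with denominator <= 60 is either p_4/q_4 or the intermediate fraction (k*p_4 + p_3)/(k*q_4 + q_3) with the largest k >= 1 whose denominator stays <= 60; these approach x as k grows, and every other convergent or intermediate fraction in range is farther away.
Largest k: floor((60 - q_3)/q_4) = floor((60 - 9)/34) = 1.
That gives (1*253 + 67)/(1*34 + 9) = 320/43.
Compare the errors: |x - 253/34| = |573*34 - 253*77|/(77*34) = 1/2618, and |x - 320/43| = |573*43 - 320*77|/(77*43) = 1/3311.
Cross-multiplying, 1*2618 = 2618 < 3311 = 1*3311, so 1/3311 is smaller: the intermediate fraction 320/43 is closer to x than 253/34.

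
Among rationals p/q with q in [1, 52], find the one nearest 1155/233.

233/47

Expand x = 1155/233 as a continued fraction with the Euclidean algorithm:
  1155 = 4*233 + 223, so a_0 = 4.
  233 = 1*223 + 10, so a_1 = 1.
  223 = 22*10 + 3, so a_2 = 22.
  10 = 3*3 + 1, so a_3 = 3.
  3 = 3*1 + 0, so a_4 = 3.
so x = [4; 1, 22, 3, 3].
Convergents (p_i = a_i*p_{i-1} + p_{i-2}, q_i = a_i*q_{i-1} + q_{i-2} with p_{-2}=0, p_{-1}=1, q_{-2}=1, q_{-1}=0), until the denominator exceeds 52:
  i=0: a_0=4, p_0 = 4*1 + 0 = 4, q_0 = 4*0 + 1 = 1.
  i=1: a_1=1, p_1 = 1*4 + 1 = 5, q_1 = 1*1 + 0 = 1.
  i=2: a_2=22, p_2 = 22*5 + 4 = 114, q_2 = 22*1 + 1 = 23.
  i=3: a_3=3, p_3 = 3*114 + 5 = 347, q_3 = 3*23 + 1 = 70.
q_3 = 70 > 52, so the last convergent with denominator <= 52 is p_2/q_2 = 114/23.
The closest fraction with denominator <= 52 is either p_2/q_2 or the intermediate fraction (k*p_2 + p_1)/(k*q_2 + q_1) with the largest k >= 1 whose denominator stays <= 52; these approach x as k grows, and every other convergent or intermediate fraction in range is farther away.
Largest k: floor((52 - q_1)/q_2) = floor((52 - 1)/23) = 2.
That gives (2*114 + 5)/(2*23 + 1) = 233/47.
Compare the errors: |x - 114/23| = |1155*23 - 114*233|/(233*23) = 3/5359, and |x - 233/47| = |1155*47 - 233*233|/(233*47) = 4/10951.
Cross-multiplying, 4*5359 = 21436 < 32853 = 3*10951, so 4/10951 is smaller: the intermediate fraction 233/47 is closer to x than 114/23.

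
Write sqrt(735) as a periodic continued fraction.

Write x_i = (sqrt(735) + m_i)/d_i with (m_0, d_0) = (0, 1). a_0 = floor(sqrt(735)) = 27, since 27^2 = 729 <= 735 < 784 = 28^2.
Iterate m_{i+1} = d_i*a_i - m_i, d_{i+1} = (735 - m_{i+1}^2)/d_i, a_{i+1} = floor((a_0 + m_{i+1})/d_{i+1}):
  m_1 = 1*27 - 0 = 27, d_1 = (735 - 27^2)/1 = 6/1 = 6, a_1 = floor((27 + 27)/6) = 9.
  m_2 = 6*9 - 27 = 27, d_2 = (735 - 27^2)/6 = 6/6 = 1, a_2 = floor((27 + 27)/1) = 54.
  m_3 = 1*54 - 27 = 27, d_3 = (735 - 27^2)/1 = 6/1 = 6: (m_3, d_3) = (m_1, d_1) = (27, 6), so from here the quotients repeat a_1, a_2; the period length is 2.
Hence the expansion of sqrt(735) is a_0 = 27 followed by the repeating block 9, 54 (period 2).

[27; (9, 54)]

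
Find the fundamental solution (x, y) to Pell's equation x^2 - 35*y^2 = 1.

First expand sqrt(35) as a continued fraction. With x_i = (sqrt(35) + m_i)/d_i and (m_0, d_0) = (0, 1): a_0 = floor(sqrt(35)) = 5, since 5^2 = 25 <= 35 < 36 = 6^2.
Iterate m_{i+1} = d_i*a_i - m_i, d_{i+1} = (35 - m_{i+1}^2)/d_i, a_{i+1} = floor((a_0 + m_{i+1})/d_{i+1}):
  m_1 = 1*5 - 0 = 5, d_1 = (35 - 5^2)/1 = 10/1 = 10, a_1 = floor((5 + 5)/10) = 1.
  m_2 = 10*1 - 5 = 5, d_2 = (35 - 5^2)/10 = 10/10 = 1, a_2 = floor((5 + 5)/1) = 10.
  m_3 = 1*10 - 5 = 5, d_3 = (35 - 5^2)/1 = 10/1 = 10: (m_3, d_3) = (m_1, d_1) = (5, 10), so from here the quotients repeat a_1, a_2; the period length is 2.
So sqrt(35) = [5; (1, 10)] with period length k = 2.
k is even, so the fundamental solution of x^2 - 35y^2 = 1 is (p_{k-1}, q_{k-1}) = (p_1, q_1); compute convergents through index 1.
Convergents (p_i = a_i*p_{i-1} + p_{i-2}, q_i = a_i*q_{i-1} + q_{i-2} with p_{-2}=0, p_{-1}=1, q_{-2}=1, q_{-1}=0):
  i=0: a_0=5, p_0 = 5*1 + 0 = 5, q_0 = 5*0 + 1 = 1.
  i=1: a_1=1, p_1 = 1*5 + 1 = 6, q_1 = 1*1 + 0 = 1.
Check: 6^2 - 35*1^2 = 36 - 35 = 1, so (x, y) = (6, 1) solves the equation, and by the theorem it is the least positive solution.

(x, y) = (6, 1)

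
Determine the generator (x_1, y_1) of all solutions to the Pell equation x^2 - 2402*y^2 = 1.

First expand sqrt(2402) as a continued fraction. With x_i = (sqrt(2402) + m_i)/d_i and (m_0, d_0) = (0, 1): a_0 = floor(sqrt(2402)) = 49, since 49^2 = 2401 <= 2402 < 2500 = 50^2.
Iterate m_{i+1} = d_i*a_i - m_i, d_{i+1} = (2402 - m_{i+1}^2)/d_i, a_{i+1} = floor((a_0 + m_{i+1})/d_{i+1}):
  m_1 = 1*49 - 0 = 49, d_1 = (2402 - 49^2)/1 = 1/1 = 1, a_1 = floor((49 + 49)/1) = 98.
  m_2 = 1*98 - 49 = 49, d_2 = (2402 - 49^2)/1 = 1/1 = 1: (m_2, d_2) = (m_1, d_1) = (49, 1), so from here the quotient a_1 repeats; the period length is 1.
So sqrt(2402) = [49; (98)] with period length k = 1.
k is odd, so (p_{k-1}, q_{k-1}) only solves x^2 - 2402y^2 = -1 and the fundamental solution of x^2 - 2402y^2 = 1 is (p_{2k-1}, q_{2k-1}) = (p_1, q_1); compute convergents through index 1, running through the period twice.
Convergents (p_i = a_i*p_{i-1} + p_{i-2}, q_i = a_i*q_{i-1} + q_{i-2} with p_{-2}=0, p_{-1}=1, q_{-2}=1, q_{-1}=0):
  i=0: a_0=49, p_0 = 49*1 + 0 = 49, q_0 = 49*0 + 1 = 1.
  i=1: a_1=98, p_1 = 98*49 + 1 = 4803, q_1 = 98*1 + 0 = 98.
Indeed p_0^2 - 2402*q_0^2 = 2401 - 2402 = -1, not +1.
Check: 4803^2 - 2402*98^2 = 23068809 - 23068808 = 1, so (x, y) = (4803, 98) solves the equation, and by the theorem it is the least positive solution.

(x, y) = (4803, 98)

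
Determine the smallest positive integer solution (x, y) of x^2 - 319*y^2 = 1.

First expand sqrt(319) as a continued fraction. With x_i = (sqrt(319) + m_i)/d_i and (m_0, d_0) = (0, 1): a_0 = floor(sqrt(319)) = 17, since 17^2 = 289 <= 319 < 324 = 18^2.
Iterate m_{i+1} = d_i*a_i - m_i, d_{i+1} = (319 - m_{i+1}^2)/d_i, a_{i+1} = floor((a_0 + m_{i+1})/d_{i+1}):
  m_1 = 1*17 - 0 = 17, d_1 = (319 - 17^2)/1 = 30/1 = 30, a_1 = floor((17 + 17)/30) = 1.
  m_2 = 30*1 - 17 = 13, d_2 = (319 - 13^2)/30 = 150/30 = 5, a_2 = floor((17 + 13)/5) = 6.
  m_3 = 5*6 - 13 = 17, d_3 = (319 - 17^2)/5 = 30/5 = 6, a_3 = floor((17 + 17)/6) = 5.
  m_4 = 6*5 - 17 = 13, d_4 = (319 - 13^2)/6 = 150/6 = 25, a_4 = floor((17 + 13)/25) = 1.
  m_5 = 25*1 - 13 = 12, d_5 = (319 - 12^2)/25 = 175/25 = 7, a_5 = floor((17 + 12)/7) = 4.
  m_6 = 7*4 - 12 = 16, d_6 = (319 - 16^2)/7 = 63/7 = 9, a_6 = floor((17 + 16)/9) = 3.
  m_7 = 9*3 - 16 = 11, d_7 = (319 - 11^2)/9 = 198/9 = 22, a_7 = floor((17 + 11)/22) = 1.
  m_8 = 22*1 - 11 = 11, d_8 = (319 - 11^2)/22 = 198/22 = 9, a_8 = floor((17 + 11)/9) = 3.
  m_9 = 9*3 - 11 = 16, d_9 = (319 - 16^2)/9 = 63/9 = 7, a_9 = floor((17 + 16)/7) = 4.
  m_10 = 7*4 - 16 = 12, d_10 = (319 - 12^2)/7 = 175/7 = 25, a_10 = floor((17 + 12)/25) = 1.
  m_11 = 25*1 - 12 = 13, d_11 = (319 - 13^2)/25 = 150/25 = 6, a_11 = floor((17 + 13)/6) = 5.
  m_12 = 6*5 - 13 = 17, d_12 = (319 - 17^2)/6 = 30/6 = 5, a_12 = floor((17 + 17)/5) = 6.
  m_13 = 5*6 - 17 = 13, d_13 = (319 - 13^2)/5 = 150/5 = 30, a_13 = floor((17 + 13)/30) = 1.
  m_14 = 30*1 - 13 = 17, d_14 = (319 - 17^2)/30 = 30/30 = 1, a_14 = floor((17 + 17)/1) = 34.
  m_15 = 1*34 - 17 = 17, d_15 = (319 - 17^2)/1 = 30/1 = 30: (m_15, d_15) = (m_1, d_1) = (17, 30), so from here the quotients repeat a_1, ..., a_14; the period length is 14.
So sqrt(319) = [17; (1, 6, 5, 1, 4, 3, 1, 3, 4, 1, 5, 6, 1, 34)] with period length k = 14.
k is even, so the fundamental solution of x^2 - 319y^2 = 1 is (p_{k-1}, q_{k-1}) = (p_13, q_13); compute convergents through index 13.
Convergents (p_i = a_i*p_{i-1} + p_{i-2}, q_i = a_i*q_{i-1} + q_{i-2} with p_{-2}=0, p_{-1}=1, q_{-2}=1, q_{-1}=0):
  i=0: a_0=17, p_0 = 17*1 + 0 = 17, q_0 = 17*0 + 1 = 1.
  i=1: a_1=1, p_1 = 1*17 + 1 = 18, q_1 = 1*1 + 0 = 1.
  i=2: a_2=6, p_2 = 6*18 + 17 = 125, q_2 = 6*1 + 1 = 7.
  i=3: a_3=5, p_3 = 5*125 + 18 = 643, q_3 = 5*7 + 1 = 36.
  i=4: a_4=1, p_4 = 1*643 + 125 = 768, q_4 = 1*36 + 7 = 43.
  i=5: a_5=4, p_5 = 4*768 + 643 = 3715, q_5 = 4*43 + 36 = 208.
  i=6: a_6=3, p_6 = 3*3715 + 768 = 11913, q_6 = 3*208 + 43 = 667.
  i=7: a_7=1, p_7 = 1*11913 + 3715 = 15628, q_7 = 1*667 + 208 = 875.
  i=8: a_8=3, p_8 = 3*15628 + 11913 = 58797, q_8 = 3*875 + 667 = 3292.
  i=9: a_9=4, p_9 = 4*58797 + 15628 = 250816, q_9 = 4*3292 + 875 = 14043.
  i=10: a_10=1, p_10 = 1*250816 + 58797 = 309613, q_10 = 1*14043 + 3292 = 17335.
  i=11: a_11=5, p_11 = 5*309613 + 250816 = 1798881, q_11 = 5*17335 + 14043 = 100718.
  i=12: a_12=6, p_12 = 6*1798881 + 309613 = 11102899, q_12 = 6*100718 + 17335 = 621643.
  i=13: a_13=1, p_13 = 1*11102899 + 1798881 = 12901780, q_13 = 1*621643 + 100718 = 722361.
Check: 12901780^2 - 319*722361^2 = 166455927168400 - 166455927168399 = 1, so (x, y) = (12901780, 722361) solves the equation, and by the theorem it is the least positive solution.

(x, y) = (12901780, 722361)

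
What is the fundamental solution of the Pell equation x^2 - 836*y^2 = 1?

First expand sqrt(836) as a continued fraction. With x_i = (sqrt(836) + m_i)/d_i and (m_0, d_0) = (0, 1): a_0 = floor(sqrt(836)) = 28, since 28^2 = 784 <= 836 < 841 = 29^2.
Iterate m_{i+1} = d_i*a_i - m_i, d_{i+1} = (836 - m_{i+1}^2)/d_i, a_{i+1} = floor((a_0 + m_{i+1})/d_{i+1}):
  m_1 = 1*28 - 0 = 28, d_1 = (836 - 28^2)/1 = 52/1 = 52, a_1 = floor((28 + 28)/52) = 1.
  m_2 = 52*1 - 28 = 24, d_2 = (836 - 24^2)/52 = 260/52 = 5, a_2 = floor((28 + 24)/5) = 10.
  m_3 = 5*10 - 24 = 26, d_3 = (836 - 26^2)/5 = 160/5 = 32, a_3 = floor((28 + 26)/32) = 1.
  m_4 = 32*1 - 26 = 6, d_4 = (836 - 6^2)/32 = 800/32 = 25, a_4 = floor((28 + 6)/25) = 1.
  m_5 = 25*1 - 6 = 19, d_5 = (836 - 19^2)/25 = 475/25 = 19, a_5 = floor((28 + 19)/19) = 2.
  m_6 = 19*2 - 19 = 19, d_6 = (836 - 19^2)/19 = 475/19 = 25, a_6 = floor((28 + 19)/25) = 1.
  m_7 = 25*1 - 19 = 6, d_7 = (836 - 6^2)/25 = 800/25 = 32, a_7 = floor((28 + 6)/32) = 1.
  m_8 = 32*1 - 6 = 26, d_8 = (836 - 26^2)/32 = 160/32 = 5, a_8 = floor((28 + 26)/5) = 10.
  m_9 = 5*10 - 26 = 24, d_9 = (836 - 24^2)/5 = 260/5 = 52, a_9 = floor((28 + 24)/52) = 1.
  m_10 = 52*1 - 24 = 28, d_10 = (836 - 28^2)/52 = 52/52 = 1, a_10 = floor((28 + 28)/1) = 56.
  m_11 = 1*56 - 28 = 28, d_11 = (836 - 28^2)/1 = 52/1 = 52: (m_11, d_11) = (m_1, d_1) = (28, 52), so from here the quotients repeat a_1, ..., a_10; the period length is 10.
So sqrt(836) = [28; (1, 10, 1, 1, 2, 1, 1, 10, 1, 56)] with period length k = 10.
k is even, so the fundamental solution of x^2 - 836y^2 = 1 is (p_{k-1}, q_{k-1}) = (p_9, q_9); compute convergents through index 9.
Convergents (p_i = a_i*p_{i-1} + p_{i-2}, q_i = a_i*q_{i-1} + q_{i-2} with p_{-2}=0, p_{-1}=1, q_{-2}=1, q_{-1}=0):
  i=0: a_0=28, p_0 = 28*1 + 0 = 28, q_0 = 28*0 + 1 = 1.
  i=1: a_1=1, p_1 = 1*28 + 1 = 29, q_1 = 1*1 + 0 = 1.
  i=2: a_2=10, p_2 = 10*29 + 28 = 318, q_2 = 10*1 + 1 = 11.
  i=3: a_3=1, p_3 = 1*318 + 29 = 347, q_3 = 1*11 + 1 = 12.
  i=4: a_4=1, p_4 = 1*347 + 318 = 665, q_4 = 1*12 + 11 = 23.
  i=5: a_5=2, p_5 = 2*665 + 347 = 1677, q_5 = 2*23 + 12 = 58.
  i=6: a_6=1, p_6 = 1*1677 + 665 = 2342, q_6 = 1*58 + 23 = 81.
  i=7: a_7=1, p_7 = 1*2342 + 1677 = 4019, q_7 = 1*81 + 58 = 139.
  i=8: a_8=10, p_8 = 10*4019 + 2342 = 42532, q_8 = 10*139 + 81 = 1471.
  i=9: a_9=1, p_9 = 1*42532 + 4019 = 46551, q_9 = 1*1471 + 139 = 1610.
Check: 46551^2 - 836*1610^2 = 2166995601 - 2166995600 = 1, so (x, y) = (46551, 1610) solves the equation, and by the theorem it is the least positive solution.

(x, y) = (46551, 1610)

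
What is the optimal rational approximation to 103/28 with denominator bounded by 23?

81/22

Expand x = 103/28 as a continued fraction with the Euclidean algorithm:
  103 = 3*28 + 19, so a_0 = 3.
  28 = 1*19 + 9, so a_1 = 1.
  19 = 2*9 + 1, so a_2 = 2.
  9 = 9*1 + 0, so a_3 = 9.
so x = [3; 1, 2, 9].
Convergents (p_i = a_i*p_{i-1} + p_{i-2}, q_i = a_i*q_{i-1} + q_{i-2} with p_{-2}=0, p_{-1}=1, q_{-2}=1, q_{-1}=0), until the denominator exceeds 23:
  i=0: a_0=3, p_0 = 3*1 + 0 = 3, q_0 = 3*0 + 1 = 1.
  i=1: a_1=1, p_1 = 1*3 + 1 = 4, q_1 = 1*1 + 0 = 1.
  i=2: a_2=2, p_2 = 2*4 + 3 = 11, q_2 = 2*1 + 1 = 3.
  i=3: a_3=9, p_3 = 9*11 + 4 = 103, q_3 = 9*3 + 1 = 28.
q_3 = 28 > 23, so the last convergent with denominator <= 23 is p_2/q_2 = 11/3.
The closest fraction with denominator <= 23 is either p_2/q_2 or the intermediate fraction (k*p_2 + p_1)/(k*q_2 + q_1) with the largest k >= 1 whose denominator stays <= 23; these approach x as k grows, and every other convergent or intermediate fraction in range is farther away.
Largest k: floor((23 - q_1)/q_2) = floor((23 - 1)/3) = 7.
That gives (7*11 + 4)/(7*3 + 1) = 81/22.
Compare the errors: |x - 11/3| = |103*3 - 11*28|/(28*3) = 1/84, and |x - 81/22| = |103*22 - 81*28|/(28*22) = 2/616.
Cross-multiplying, 2*84 = 168 < 616 = 1*616, so 2/616 is smaller: the intermediate fraction 81/22 is closer to x than 11/3.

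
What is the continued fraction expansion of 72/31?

Run the Euclidean algorithm on 72 and 31; the successive quotients are the partial quotients a_0, a_1, ... (each step inverts the fractional part left over by the previous one):
  72 = 2*31 + 10, so a_0 = 2.
  31 = 3*10 + 1, so a_1 = 3.
  10 = 10*1 + 0, so a_2 = 10.
The remainder reaches 0 after 3 divisions, so the expansion has 3 partial quotients, read off in order.

[2; 3, 10]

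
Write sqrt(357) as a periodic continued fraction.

Write x_i = (sqrt(357) + m_i)/d_i with (m_0, d_0) = (0, 1). a_0 = floor(sqrt(357)) = 18, since 18^2 = 324 <= 357 < 361 = 19^2.
Iterate m_{i+1} = d_i*a_i - m_i, d_{i+1} = (357 - m_{i+1}^2)/d_i, a_{i+1} = floor((a_0 + m_{i+1})/d_{i+1}):
  m_1 = 1*18 - 0 = 18, d_1 = (357 - 18^2)/1 = 33/1 = 33, a_1 = floor((18 + 18)/33) = 1.
  m_2 = 33*1 - 18 = 15, d_2 = (357 - 15^2)/33 = 132/33 = 4, a_2 = floor((18 + 15)/4) = 8.
  m_3 = 4*8 - 15 = 17, d_3 = (357 - 17^2)/4 = 68/4 = 17, a_3 = floor((18 + 17)/17) = 2.
  m_4 = 17*2 - 17 = 17, d_4 = (357 - 17^2)/17 = 68/17 = 4, a_4 = floor((18 + 17)/4) = 8.
  m_5 = 4*8 - 17 = 15, d_5 = (357 - 15^2)/4 = 132/4 = 33, a_5 = floor((18 + 15)/33) = 1.
  m_6 = 33*1 - 15 = 18, d_6 = (357 - 18^2)/33 = 33/33 = 1, a_6 = floor((18 + 18)/1) = 36.
  m_7 = 1*36 - 18 = 18, d_7 = (357 - 18^2)/1 = 33/1 = 33: (m_7, d_7) = (m_1, d_1) = (18, 33), so from here the quotients repeat a_1, ..., a_6; the period length is 6.
Hence the expansion of sqrt(357) is a_0 = 18 followed by the repeating block 1, 8, 2, 8, 1, 36 (period 6).

[18; (1, 8, 2, 8, 1, 36)]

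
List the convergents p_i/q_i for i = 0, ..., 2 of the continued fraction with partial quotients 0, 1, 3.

Using the convergent recurrence p_i = a_i*p_{i-1} + p_{i-2}, q_i = a_i*q_{i-1} + q_{i-2} with p_{-2}=0, p_{-1}=1, q_{-2}=1, q_{-1}=0:
  i=0: a_0=0, p_0 = 0*1 + 0 = 0, q_0 = 0*0 + 1 = 1.
  i=1: a_1=1, p_1 = 1*0 + 1 = 1, q_1 = 1*1 + 0 = 1.
  i=2: a_2=3, p_2 = 3*1 + 0 = 3, q_2 = 3*1 + 1 = 4.

0/1, 1/1, 3/4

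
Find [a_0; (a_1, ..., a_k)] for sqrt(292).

Write x_i = (sqrt(292) + m_i)/d_i with (m_0, d_0) = (0, 1). a_0 = floor(sqrt(292)) = 17, since 17^2 = 289 <= 292 < 324 = 18^2.
Iterate m_{i+1} = d_i*a_i - m_i, d_{i+1} = (292 - m_{i+1}^2)/d_i, a_{i+1} = floor((a_0 + m_{i+1})/d_{i+1}):
  m_1 = 1*17 - 0 = 17, d_1 = (292 - 17^2)/1 = 3/1 = 3, a_1 = floor((17 + 17)/3) = 11.
  m_2 = 3*11 - 17 = 16, d_2 = (292 - 16^2)/3 = 36/3 = 12, a_2 = floor((17 + 16)/12) = 2.
  m_3 = 12*2 - 16 = 8, d_3 = (292 - 8^2)/12 = 228/12 = 19, a_3 = floor((17 + 8)/19) = 1.
  m_4 = 19*1 - 8 = 11, d_4 = (292 - 11^2)/19 = 171/19 = 9, a_4 = floor((17 + 11)/9) = 3.
  m_5 = 9*3 - 11 = 16, d_5 = (292 - 16^2)/9 = 36/9 = 4, a_5 = floor((17 + 16)/4) = 8.
  m_6 = 4*8 - 16 = 16, d_6 = (292 - 16^2)/4 = 36/4 = 9, a_6 = floor((17 + 16)/9) = 3.
  m_7 = 9*3 - 16 = 11, d_7 = (292 - 11^2)/9 = 171/9 = 19, a_7 = floor((17 + 11)/19) = 1.
  m_8 = 19*1 - 11 = 8, d_8 = (292 - 8^2)/19 = 228/19 = 12, a_8 = floor((17 + 8)/12) = 2.
  m_9 = 12*2 - 8 = 16, d_9 = (292 - 16^2)/12 = 36/12 = 3, a_9 = floor((17 + 16)/3) = 11.
  m_10 = 3*11 - 16 = 17, d_10 = (292 - 17^2)/3 = 3/3 = 1, a_10 = floor((17 + 17)/1) = 34.
  m_11 = 1*34 - 17 = 17, d_11 = (292 - 17^2)/1 = 3/1 = 3: (m_11, d_11) = (m_1, d_1) = (17, 3), so from here the quotients repeat a_1, ..., a_10; the period length is 10.
Hence the expansion of sqrt(292) is a_0 = 17 followed by the repeating block 11, 2, 1, 3, 8, 3, 1, 2, 11, 34 (period 10).

[17; (11, 2, 1, 3, 8, 3, 1, 2, 11, 34)]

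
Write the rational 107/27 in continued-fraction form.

Run the Euclidean algorithm on 107 and 27; the successive quotients are the partial quotients a_0, a_1, ... (each step inverts the fractional part left over by the previous one):
  107 = 3*27 + 26, so a_0 = 3.
  27 = 1*26 + 1, so a_1 = 1.
  26 = 26*1 + 0, so a_2 = 26.
The remainder reaches 0 after 3 divisions, so the expansion has 3 partial quotients, read off in order.

[3; 1, 26]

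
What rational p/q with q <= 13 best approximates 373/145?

Expand x = 373/145 as a continued fraction with the Euclidean algorithm:
  373 = 2*145 + 83, so a_0 = 2.
  145 = 1*83 + 62, so a_1 = 1.
  83 = 1*62 + 21, so a_2 = 1.
  62 = 2*21 + 20, so a_3 = 2.
  21 = 1*20 + 1, so a_4 = 1.
  20 = 20*1 + 0, so a_5 = 20.
so x = [2; 1, 1, 2, 1, 20].
Convergents (p_i = a_i*p_{i-1} + p_{i-2}, q_i = a_i*q_{i-1} + q_{i-2} with p_{-2}=0, p_{-1}=1, q_{-2}=1, q_{-1}=0), until the denominator exceeds 13:
  i=0: a_0=2, p_0 = 2*1 + 0 = 2, q_0 = 2*0 + 1 = 1.
  i=1: a_1=1, p_1 = 1*2 + 1 = 3, q_1 = 1*1 + 0 = 1.
  i=2: a_2=1, p_2 = 1*3 + 2 = 5, q_2 = 1*1 + 1 = 2.
  i=3: a_3=2, p_3 = 2*5 + 3 = 13, q_3 = 2*2 + 1 = 5.
  i=4: a_4=1, p_4 = 1*13 + 5 = 18, q_4 = 1*5 + 2 = 7.
  i=5: a_5=20, p_5 = 20*18 + 13 = 373, q_5 = 20*7 + 5 = 145.
q_5 = 145 > 13, so the last convergent with denominator <= 13 is p_4/q_4 = 18/7.
The closest fraction with denominator <= 13 is either p_4/q_4 or the intermediate fraction (k*p_4 + p_3)/(k*q_4 + q_3) with the largest k >= 1 whose denominator stays <= 13; these approach x as k grows, and every other convergent or intermediate fraction in range is farther away.
Largest k: floor((13 - q_3)/q_4) = floor((13 - 5)/7) = 1.
That gives (1*18 + 13)/(1*7 + 5) = 31/12.
Compare the errors: |x - 18/7| = |373*7 - 18*145|/(145*7) = 1/1015, and |x - 31/12| = |373*12 - 31*145|/(145*12) = 19/1740.
Cross-multiplying, 1*1740 = 1740 < 19285 = 19*1015, so 1/1015 is smaller: the convergent 18/7 is closer to x than 31/12.

18/7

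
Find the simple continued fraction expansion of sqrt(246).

[15; (1, 2, 5, 1, 14, 1, 5, 2, 1, 30)]

Write x_i = (sqrt(246) + m_i)/d_i with (m_0, d_0) = (0, 1). a_0 = floor(sqrt(246)) = 15, since 15^2 = 225 <= 246 < 256 = 16^2.
Iterate m_{i+1} = d_i*a_i - m_i, d_{i+1} = (246 - m_{i+1}^2)/d_i, a_{i+1} = floor((a_0 + m_{i+1})/d_{i+1}):
  m_1 = 1*15 - 0 = 15, d_1 = (246 - 15^2)/1 = 21/1 = 21, a_1 = floor((15 + 15)/21) = 1.
  m_2 = 21*1 - 15 = 6, d_2 = (246 - 6^2)/21 = 210/21 = 10, a_2 = floor((15 + 6)/10) = 2.
  m_3 = 10*2 - 6 = 14, d_3 = (246 - 14^2)/10 = 50/10 = 5, a_3 = floor((15 + 14)/5) = 5.
  m_4 = 5*5 - 14 = 11, d_4 = (246 - 11^2)/5 = 125/5 = 25, a_4 = floor((15 + 11)/25) = 1.
  m_5 = 25*1 - 11 = 14, d_5 = (246 - 14^2)/25 = 50/25 = 2, a_5 = floor((15 + 14)/2) = 14.
  m_6 = 2*14 - 14 = 14, d_6 = (246 - 14^2)/2 = 50/2 = 25, a_6 = floor((15 + 14)/25) = 1.
  m_7 = 25*1 - 14 = 11, d_7 = (246 - 11^2)/25 = 125/25 = 5, a_7 = floor((15 + 11)/5) = 5.
  m_8 = 5*5 - 11 = 14, d_8 = (246 - 14^2)/5 = 50/5 = 10, a_8 = floor((15 + 14)/10) = 2.
  m_9 = 10*2 - 14 = 6, d_9 = (246 - 6^2)/10 = 210/10 = 21, a_9 = floor((15 + 6)/21) = 1.
  m_10 = 21*1 - 6 = 15, d_10 = (246 - 15^2)/21 = 21/21 = 1, a_10 = floor((15 + 15)/1) = 30.
  m_11 = 1*30 - 15 = 15, d_11 = (246 - 15^2)/1 = 21/1 = 21: (m_11, d_11) = (m_1, d_1) = (15, 21), so from here the quotients repeat a_1, ..., a_10; the period length is 10.
Hence the expansion of sqrt(246) is a_0 = 15 followed by the repeating block 1, 2, 5, 1, 14, 1, 5, 2, 1, 30 (period 10).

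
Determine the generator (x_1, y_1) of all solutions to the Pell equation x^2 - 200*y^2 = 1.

First expand sqrt(200) as a continued fraction. With x_i = (sqrt(200) + m_i)/d_i and (m_0, d_0) = (0, 1): a_0 = floor(sqrt(200)) = 14, since 14^2 = 196 <= 200 < 225 = 15^2.
Iterate m_{i+1} = d_i*a_i - m_i, d_{i+1} = (200 - m_{i+1}^2)/d_i, a_{i+1} = floor((a_0 + m_{i+1})/d_{i+1}):
  m_1 = 1*14 - 0 = 14, d_1 = (200 - 14^2)/1 = 4/1 = 4, a_1 = floor((14 + 14)/4) = 7.
  m_2 = 4*7 - 14 = 14, d_2 = (200 - 14^2)/4 = 4/4 = 1, a_2 = floor((14 + 14)/1) = 28.
  m_3 = 1*28 - 14 = 14, d_3 = (200 - 14^2)/1 = 4/1 = 4: (m_3, d_3) = (m_1, d_1) = (14, 4), so from here the quotients repeat a_1, a_2; the period length is 2.
So sqrt(200) = [14; (7, 28)] with period length k = 2.
k is even, so the fundamental solution of x^2 - 200y^2 = 1 is (p_{k-1}, q_{k-1}) = (p_1, q_1); compute convergents through index 1.
Convergents (p_i = a_i*p_{i-1} + p_{i-2}, q_i = a_i*q_{i-1} + q_{i-2} with p_{-2}=0, p_{-1}=1, q_{-2}=1, q_{-1}=0):
  i=0: a_0=14, p_0 = 14*1 + 0 = 14, q_0 = 14*0 + 1 = 1.
  i=1: a_1=7, p_1 = 7*14 + 1 = 99, q_1 = 7*1 + 0 = 7.
Check: 99^2 - 200*7^2 = 9801 - 9800 = 1, so (x, y) = (99, 7) solves the equation, and by the theorem it is the least positive solution.

(x, y) = (99, 7)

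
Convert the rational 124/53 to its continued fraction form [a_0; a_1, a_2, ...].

[2; 2, 1, 17]

Run the Euclidean algorithm on 124 and 53; the successive quotients are the partial quotients a_0, a_1, ... (each step inverts the fractional part left over by the previous one):
  124 = 2*53 + 18, so a_0 = 2.
  53 = 2*18 + 17, so a_1 = 2.
  18 = 1*17 + 1, so a_2 = 1.
  17 = 17*1 + 0, so a_3 = 17.
The remainder reaches 0 after 4 divisions, so the expansion has 4 partial quotients, read off in order.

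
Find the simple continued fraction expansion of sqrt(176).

Write x_i = (sqrt(176) + m_i)/d_i with (m_0, d_0) = (0, 1). a_0 = floor(sqrt(176)) = 13, since 13^2 = 169 <= 176 < 196 = 14^2.
Iterate m_{i+1} = d_i*a_i - m_i, d_{i+1} = (176 - m_{i+1}^2)/d_i, a_{i+1} = floor((a_0 + m_{i+1})/d_{i+1}):
  m_1 = 1*13 - 0 = 13, d_1 = (176 - 13^2)/1 = 7/1 = 7, a_1 = floor((13 + 13)/7) = 3.
  m_2 = 7*3 - 13 = 8, d_2 = (176 - 8^2)/7 = 112/7 = 16, a_2 = floor((13 + 8)/16) = 1.
  m_3 = 16*1 - 8 = 8, d_3 = (176 - 8^2)/16 = 112/16 = 7, a_3 = floor((13 + 8)/7) = 3.
  m_4 = 7*3 - 8 = 13, d_4 = (176 - 13^2)/7 = 7/7 = 1, a_4 = floor((13 + 13)/1) = 26.
  m_5 = 1*26 - 13 = 13, d_5 = (176 - 13^2)/1 = 7/1 = 7: (m_5, d_5) = (m_1, d_1) = (13, 7), so from here the quotients repeat a_1, ..., a_4; the period length is 4.
Hence the expansion of sqrt(176) is a_0 = 13 followed by the repeating block 3, 1, 3, 26 (period 4).

[13; (3, 1, 3, 26)]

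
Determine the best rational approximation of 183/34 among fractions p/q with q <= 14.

70/13

Expand x = 183/34 as a continued fraction with the Euclidean algorithm:
  183 = 5*34 + 13, so a_0 = 5.
  34 = 2*13 + 8, so a_1 = 2.
  13 = 1*8 + 5, so a_2 = 1.
  8 = 1*5 + 3, so a_3 = 1.
  5 = 1*3 + 2, so a_4 = 1.
  3 = 1*2 + 1, so a_5 = 1.
  2 = 2*1 + 0, so a_6 = 2.
so x = [5; 2, 1, 1, 1, 1, 2].
Convergents (p_i = a_i*p_{i-1} + p_{i-2}, q_i = a_i*q_{i-1} + q_{i-2} with p_{-2}=0, p_{-1}=1, q_{-2}=1, q_{-1}=0), until the denominator exceeds 14:
  i=0: a_0=5, p_0 = 5*1 + 0 = 5, q_0 = 5*0 + 1 = 1.
  i=1: a_1=2, p_1 = 2*5 + 1 = 11, q_1 = 2*1 + 0 = 2.
  i=2: a_2=1, p_2 = 1*11 + 5 = 16, q_2 = 1*2 + 1 = 3.
  i=3: a_3=1, p_3 = 1*16 + 11 = 27, q_3 = 1*3 + 2 = 5.
  i=4: a_4=1, p_4 = 1*27 + 16 = 43, q_4 = 1*5 + 3 = 8.
  i=5: a_5=1, p_5 = 1*43 + 27 = 70, q_5 = 1*8 + 5 = 13.
  i=6: a_6=2, p_6 = 2*70 + 43 = 183, q_6 = 2*13 + 8 = 34.
q_6 = 34 > 14, so the last convergent with denominator <= 14 is p_5/q_5 = 70/13.
The closest fraction with denominator <= 14 is either p_5/q_5 or the intermediate fraction (k*p_5 + p_4)/(k*q_5 + q_4) with the largest k >= 1 whose denominator stays <= 14; these approach x as k grows, and every other convergent or intermediate fraction in range is farther away.
Largest k: floor((14 - q_4)/q_5) = floor((14 - 8)/13) = 0.
Since k = 0, no intermediate fraction beyond p_5/q_5 has denominator <= 14, so the convergent 70/13 is the closest (its error is |183*13 - 70*34|/(34*13) = 1/442).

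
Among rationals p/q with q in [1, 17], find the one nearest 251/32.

Expand x = 251/32 as a continued fraction with the Euclidean algorithm:
  251 = 7*32 + 27, so a_0 = 7.
  32 = 1*27 + 5, so a_1 = 1.
  27 = 5*5 + 2, so a_2 = 5.
  5 = 2*2 + 1, so a_3 = 2.
  2 = 2*1 + 0, so a_4 = 2.
so x = [7; 1, 5, 2, 2].
Convergents (p_i = a_i*p_{i-1} + p_{i-2}, q_i = a_i*q_{i-1} + q_{i-2} with p_{-2}=0, p_{-1}=1, q_{-2}=1, q_{-1}=0), until the denominator exceeds 17:
  i=0: a_0=7, p_0 = 7*1 + 0 = 7, q_0 = 7*0 + 1 = 1.
  i=1: a_1=1, p_1 = 1*7 + 1 = 8, q_1 = 1*1 + 0 = 1.
  i=2: a_2=5, p_2 = 5*8 + 7 = 47, q_2 = 5*1 + 1 = 6.
  i=3: a_3=2, p_3 = 2*47 + 8 = 102, q_3 = 2*6 + 1 = 13.
  i=4: a_4=2, p_4 = 2*102 + 47 = 251, q_4 = 2*13 + 6 = 32.
q_4 = 32 > 17, so the last convergent with denominator <= 17 is p_3/q_3 = 102/13.
The closest fraction with denominator <= 17 is either p_3/q_3 or the intermediate fraction (k*p_3 + p_2)/(k*q_3 + q_2) with the largest k >= 1 whose denominator stays <= 17; these approach x as k grows, and every other convergent or intermediate fraction in range is farther away.
Largest k: floor((17 - q_2)/q_3) = floor((17 - 6)/13) = 0.
Since k = 0, no intermediate fraction beyond p_3/q_3 has denominator <= 17, so the convergent 102/13 is the closest (its error is |251*13 - 102*32|/(32*13) = 1/416).

102/13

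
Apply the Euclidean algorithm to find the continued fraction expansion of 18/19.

Run the Euclidean algorithm on 18 and 19; the successive quotients are the partial quotients a_0, a_1, ... (each step inverts the fractional part left over by the previous one):
  18 = 0*19 + 18, so a_0 = 0.
  19 = 1*18 + 1, so a_1 = 1.
  18 = 18*1 + 0, so a_2 = 18.
The remainder reaches 0 after 3 divisions, so the expansion has 3 partial quotients, read off in order.

[0; 1, 18]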